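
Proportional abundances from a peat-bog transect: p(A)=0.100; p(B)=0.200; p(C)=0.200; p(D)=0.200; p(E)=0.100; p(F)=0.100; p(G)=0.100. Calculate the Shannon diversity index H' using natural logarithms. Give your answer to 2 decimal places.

Each pᵢ ln pᵢ term (working shown to 4 dp, full precision carried): 0.1×(-2.3026)=-0.2303, 0.2×(-1.6094)=-0.3219, 0.2×(-1.6094)=-0.3219, 0.2×(-1.6094)=-0.3219, 0.1×(-2.3026)=-0.2303, 0.1×(-2.3026)=-0.2303, 0.1×(-2.3026)=-0.2303.
Sum = -1.8867, so H' = 1.89.

1.89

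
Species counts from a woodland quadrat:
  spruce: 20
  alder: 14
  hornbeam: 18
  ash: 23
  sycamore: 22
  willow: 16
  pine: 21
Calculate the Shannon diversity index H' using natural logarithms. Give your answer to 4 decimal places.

Total N = 20+14+18+23+22+16+21 = 134, so the proportions are 0.149254, 0.104478, 0.134328, 0.171642, 0.164179, 0.119403, 0.156716 (working shown to 6 dp, full precision carried).
Each pᵢ ln pᵢ term: 0.149254×(-1.902108)=-0.283897, 0.104478×(-2.258782)=-0.235992, 0.134328×(-2.007468)=-0.269660, 0.171642×(-1.762346)=-0.302492, 0.164179×(-1.806797)=-0.296638, 0.119403×(-2.125251)=-0.253761, 0.156716×(-1.853317)=-0.290445.
Sum = -1.932886, so H' = 1.9329.

1.9329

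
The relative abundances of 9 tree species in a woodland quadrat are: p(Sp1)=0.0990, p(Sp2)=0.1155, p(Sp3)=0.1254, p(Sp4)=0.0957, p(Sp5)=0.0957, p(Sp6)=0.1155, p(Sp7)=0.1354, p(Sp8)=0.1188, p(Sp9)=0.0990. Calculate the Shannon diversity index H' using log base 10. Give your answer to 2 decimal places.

Each pᵢ log₁₀ pᵢ term (working shown to 4 dp, full precision carried): 0.099×(-1.0044)=-0.0994, 0.1155×(-0.9374)=-0.1083, 0.1254×(-0.9017)=-0.1131, 0.0957×(-1.0191)=-0.0975, 0.0957×(-1.0191)=-0.0975, 0.1155×(-0.9374)=-0.1083, 0.1354×(-0.8684)=-0.1176, 0.1188×(-0.9252)=-0.1099, 0.099×(-1.0044)=-0.0994.
Sum = -0.9510, so H' = 0.95.

0.95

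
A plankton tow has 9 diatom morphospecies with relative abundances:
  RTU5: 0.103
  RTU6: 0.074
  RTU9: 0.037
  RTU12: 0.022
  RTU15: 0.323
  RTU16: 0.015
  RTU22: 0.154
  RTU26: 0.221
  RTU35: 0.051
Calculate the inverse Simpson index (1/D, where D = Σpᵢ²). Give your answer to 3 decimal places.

D = 0.103² + 0.074² + 0.037² + 0.022² + 0.323² + 0.015² + 0.154² + 0.221² + 0.051² = 0.0106090 + 0.0054760 + 0.0013690 + 0.0004840 + 0.1043290 + 0.0002250 + 0.0237160 + 0.0488410 + 0.0026010 = 0.1976500 (working shown to 7 dp, full precision carried).
So 1/D = 5.05945, i.e. 5.059 to 3 decimal places.

5.059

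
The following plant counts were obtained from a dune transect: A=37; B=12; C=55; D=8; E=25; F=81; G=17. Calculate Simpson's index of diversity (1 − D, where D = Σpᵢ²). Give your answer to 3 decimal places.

0.781

Total N = 37+12+55+8+25+81+17 = 235, so the proportions are 0.15745, 0.05106, 0.23404, 0.03404, 0.10638, 0.34468, 0.07234 (working shown to 5 dp, full precision carried).
D = 0.15745² + 0.05106² + 0.23404² + 0.03404² + 0.10638² + 0.34468² + 0.07234² = 0.02479 + 0.00261 + 0.05478 + 0.00116 + 0.01132 + 0.11880 + 0.00523 = 0.21869.
So 1 − D = 0.78131, i.e. 0.781 to 3 decimal places.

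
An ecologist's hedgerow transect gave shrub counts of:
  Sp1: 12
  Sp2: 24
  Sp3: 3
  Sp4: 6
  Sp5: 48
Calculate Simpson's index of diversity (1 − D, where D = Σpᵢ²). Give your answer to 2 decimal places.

0.65

Total N = 12+24+3+6+48 = 93, so the proportions are 0.129, 0.2581, 0.0323, 0.0645, 0.5161 (working shown to 4 dp, full precision carried).
D = 0.129² + 0.2581² + 0.0323² + 0.0645² + 0.5161² = 0.0166 + 0.0666 + 0.0010 + 0.0042 + 0.2664 = 0.3548.
So 1 − D = 0.6452, i.e. 0.65 to 2 decimal places.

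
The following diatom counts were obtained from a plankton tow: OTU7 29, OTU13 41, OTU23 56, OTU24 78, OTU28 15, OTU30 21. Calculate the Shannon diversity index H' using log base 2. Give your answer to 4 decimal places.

2.3783

Total N = 29+41+56+78+15+21 = 240, so the proportions are 0.120833, 0.170833, 0.233333, 0.325, 0.0625, 0.0875 (working shown to 6 dp, full precision carried).
Each pᵢ log₂ pᵢ term: 0.120833×(-3.048910)=-0.368410, 0.170833×(-2.549339)=-0.435512, 0.233333×(-2.099536)=-0.489892, 0.325×(-1.621488)=-0.526984, 0.0625×(-4.000000)=-0.250000, 0.0875×(-3.514573)=-0.307525.
Sum = -2.378322, so H' = 2.3783.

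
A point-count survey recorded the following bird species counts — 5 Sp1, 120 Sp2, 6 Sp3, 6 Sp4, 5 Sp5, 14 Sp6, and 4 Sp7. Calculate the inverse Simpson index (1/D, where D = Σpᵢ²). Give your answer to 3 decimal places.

Total N = 5+120+6+6+5+14+4 = 160, so the proportions are 0.03125, 0.75, 0.0375, 0.0375, 0.03125, 0.0875, 0.025 (working shown to 6 dp, full precision carried).
D = 0.03125² + 0.75² + 0.0375² + 0.0375² + 0.03125² + 0.0875² + 0.025² = 0.000977 + 0.562500 + 0.001406 + 0.001406 + 0.000977 + 0.007656 + 0.000625 = 0.575547.
So 1/D = 1.73748, i.e. 1.737 to 3 decimal places.

1.737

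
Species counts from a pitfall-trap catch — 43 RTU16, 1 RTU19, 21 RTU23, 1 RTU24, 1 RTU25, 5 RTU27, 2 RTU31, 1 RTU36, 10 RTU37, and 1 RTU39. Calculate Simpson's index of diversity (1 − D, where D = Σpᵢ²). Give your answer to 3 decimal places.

0.672

Total N = 43+1+21+1+1+5+2+1+10+1 = 86, so the proportions are 0.5, 0.01163, 0.24419, 0.01163, 0.01163, 0.05814, 0.02326, 0.01163, 0.11628, 0.01163 (working shown to 5 dp, full precision carried).
D = 0.5² + 0.01163² + 0.24419² + 0.01163² + 0.01163² + 0.05814² + 0.02326² + 0.01163² + 0.11628² + 0.01163² = 0.25000 + 0.00014 + 0.05963 + 0.00014 + 0.00014 + 0.00338 + 0.00054 + 0.00014 + 0.01352 + 0.00014 = 0.32774.
So 1 − D = 0.67226, i.e. 0.672 to 3 decimal places.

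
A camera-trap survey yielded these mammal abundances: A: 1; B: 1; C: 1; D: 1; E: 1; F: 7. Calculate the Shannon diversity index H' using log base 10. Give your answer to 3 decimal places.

0.586

Total N = 1+1+1+1+1+7 = 12, so the proportions are 0.08333, 0.08333, 0.08333, 0.08333, 0.08333, 0.58333 (working shown to 5 dp, full precision carried).
Each pᵢ log₁₀ pᵢ term: 0.08333×(-1.07918)=-0.08993, 0.08333×(-1.07918)=-0.08993, 0.08333×(-1.07918)=-0.08993, 0.08333×(-1.07918)=-0.08993, 0.08333×(-1.07918)=-0.08993, 0.58333×(-0.23408)=-0.13655.
Sum = -0.58621, so H' = 0.586.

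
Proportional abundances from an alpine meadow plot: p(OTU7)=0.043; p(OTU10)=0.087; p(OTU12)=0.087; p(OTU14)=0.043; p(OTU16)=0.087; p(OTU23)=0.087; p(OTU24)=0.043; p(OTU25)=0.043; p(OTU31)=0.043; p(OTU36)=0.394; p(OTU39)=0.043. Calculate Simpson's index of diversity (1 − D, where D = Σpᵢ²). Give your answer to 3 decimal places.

D = 0.043² + 0.087² + 0.087² + 0.043² + 0.087² + 0.087² + 0.043² + 0.043² + 0.043² + 0.394² + 0.043² = 0.00185 + 0.00757 + 0.00757 + 0.00185 + 0.00757 + 0.00757 + 0.00185 + 0.00185 + 0.00185 + 0.15524 + 0.00185 = 0.19661 (working shown to 5 dp, full precision carried).
So 1 − D = 0.80339, i.e. 0.803 to 3 decimal places.

0.803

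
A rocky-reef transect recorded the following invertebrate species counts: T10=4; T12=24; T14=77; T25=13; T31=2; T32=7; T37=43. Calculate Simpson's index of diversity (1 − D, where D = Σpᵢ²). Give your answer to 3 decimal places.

0.703

Total N = 4+24+77+13+2+7+43 = 170, so the proportions are 0.02353, 0.14118, 0.45294, 0.07647, 0.01176, 0.04118, 0.25294 (working shown to 5 dp, full precision carried).
D = 0.02353² + 0.14118² + 0.45294² + 0.07647² + 0.01176² + 0.04118² + 0.25294² = 0.00055 + 0.01993 + 0.20516 + 0.00585 + 0.00014 + 0.00170 + 0.06398 = 0.29730.
So 1 − D = 0.70270, i.e. 0.703 to 3 decimal places.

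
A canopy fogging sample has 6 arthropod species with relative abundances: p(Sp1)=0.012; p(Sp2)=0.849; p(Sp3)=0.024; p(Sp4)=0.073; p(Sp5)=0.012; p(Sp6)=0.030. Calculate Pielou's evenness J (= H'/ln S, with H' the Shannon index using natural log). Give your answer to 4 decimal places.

0.3521

H' = −Σ pᵢ ln pᵢ = −((-0.053074) + (-0.138978) + (-0.089513) + (-0.191063) + (-0.053074) + (-0.105197)) = 0.630899 (working shown to 6 dp, full precision carried).
With S = 6 species, ln S = 1.791759, so J = 0.630899/1.791759 = 0.352111, i.e. 0.3521 to 4 decimal places.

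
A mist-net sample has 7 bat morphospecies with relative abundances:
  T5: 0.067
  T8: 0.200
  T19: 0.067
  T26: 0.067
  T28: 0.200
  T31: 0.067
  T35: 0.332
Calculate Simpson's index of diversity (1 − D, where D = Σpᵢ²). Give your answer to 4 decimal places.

0.7918

D = 0.067² + 0.2² + 0.067² + 0.067² + 0.2² + 0.067² + 0.332² = 0.004489 + 0.040000 + 0.004489 + 0.004489 + 0.040000 + 0.004489 + 0.110224 = 0.208180 (working shown to 6 dp, full precision carried).
So 1 − D = 0.791820, i.e. 0.7918 to 4 decimal places.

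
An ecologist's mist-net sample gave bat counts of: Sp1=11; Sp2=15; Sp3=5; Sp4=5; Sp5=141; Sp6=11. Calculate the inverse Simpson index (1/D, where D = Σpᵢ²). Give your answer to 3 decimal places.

Total N = 11+15+5+5+141+11 = 188, so the proportions are 0.058511, 0.079787, 0.026596, 0.026596, 0.75, 0.058511 (working shown to 6 dp, full precision carried).
D = 0.058511² + 0.079787² + 0.026596² + 0.026596² + 0.75² + 0.058511² = 0.003423 + 0.006366 + 0.000707 + 0.000707 + 0.562500 + 0.003423 = 0.577128.
So 1/D = 1.73272, i.e. 1.733 to 3 decimal places.

1.733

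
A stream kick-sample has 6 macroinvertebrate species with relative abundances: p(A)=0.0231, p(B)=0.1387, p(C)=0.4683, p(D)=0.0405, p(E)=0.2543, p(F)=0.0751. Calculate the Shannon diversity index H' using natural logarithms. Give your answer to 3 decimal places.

Each pᵢ ln pᵢ term (working shown to 5 dp, full precision carried): 0.0231×(-3.76792)=-0.08704, 0.1387×(-1.97544)=-0.27399, 0.4683×(-0.75865)=-0.35527, 0.0405×(-3.20645)=-0.12986, 0.2543×(-1.36924)=-0.34820, 0.0751×(-2.58893)=-0.19443.
Sum = -1.38880, so H' = 1.389.

1.389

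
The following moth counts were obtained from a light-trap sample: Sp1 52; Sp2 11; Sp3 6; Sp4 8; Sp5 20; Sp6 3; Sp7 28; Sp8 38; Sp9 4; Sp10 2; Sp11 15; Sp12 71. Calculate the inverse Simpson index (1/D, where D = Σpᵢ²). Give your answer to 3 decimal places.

6.136

Total N = 52+11+6+8+20+3+28+38+4+2+15+71 = 258, so the proportions are 0.2015504, 0.0426357, 0.0232558, 0.0310078, 0.0775194, 0.0116279, 0.1085271, 0.1472868, 0.0155039, 0.0077519, 0.0581395, 0.2751938 (working shown to 7 dp, full precision carried).
D = 0.2015504² + 0.0426357² + 0.0232558² + 0.0310078² + 0.0775194² + 0.0116279² + 0.1085271² + 0.1472868² + 0.0155039² + 0.0077519² + 0.0581395² + 0.2751938² = 0.0406226 + 0.0018178 + 0.0005408 + 0.0009615 + 0.0060093 + 0.0001352 + 0.0117781 + 0.0216934 + 0.0002404 + 0.0000601 + 0.0033802 + 0.0757316 = 0.1629710.
So 1/D = 6.13606, i.e. 6.136 to 3 decimal places.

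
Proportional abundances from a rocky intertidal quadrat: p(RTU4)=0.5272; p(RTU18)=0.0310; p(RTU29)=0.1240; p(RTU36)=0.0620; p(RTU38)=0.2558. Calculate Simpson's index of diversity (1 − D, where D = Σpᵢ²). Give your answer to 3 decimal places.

0.636

D = 0.5272² + 0.031² + 0.124² + 0.062² + 0.2558² = 0.27794 + 0.00096 + 0.01538 + 0.00384 + 0.06543 = 0.36355 (working shown to 5 dp, full precision carried).
So 1 − D = 0.63645, i.e. 0.636 to 3 decimal places.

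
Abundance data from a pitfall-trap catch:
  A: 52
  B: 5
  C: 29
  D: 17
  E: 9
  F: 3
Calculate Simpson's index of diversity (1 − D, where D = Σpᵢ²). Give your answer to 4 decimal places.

0.7014

Total N = 52+5+29+17+9+3 = 115, so the proportions are 0.452174, 0.043478, 0.252174, 0.147826, 0.078261, 0.026087 (working shown to 6 dp, full precision carried).
D = 0.452174² + 0.043478² + 0.252174² + 0.147826² + 0.078261² + 0.026087² = 0.204461 + 0.001890 + 0.063592 + 0.021853 + 0.006125 + 0.000681 = 0.298601.
So 1 − D = 0.701399, i.e. 0.7014 to 4 decimal places.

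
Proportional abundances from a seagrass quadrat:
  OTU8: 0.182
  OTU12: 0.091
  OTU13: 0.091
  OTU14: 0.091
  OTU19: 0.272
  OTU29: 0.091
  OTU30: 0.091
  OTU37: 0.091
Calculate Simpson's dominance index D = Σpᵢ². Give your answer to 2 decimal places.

0.16

D = 0.182² + 0.091² + 0.091² + 0.091² + 0.272² + 0.091² + 0.091² + 0.091² = 0.0331 + 0.0083 + 0.0083 + 0.0083 + 0.0740 + 0.0083 + 0.0083 + 0.0083 = 0.1568 (working shown to 4 dp, full precision carried).
To 2 decimal places, D = 0.16.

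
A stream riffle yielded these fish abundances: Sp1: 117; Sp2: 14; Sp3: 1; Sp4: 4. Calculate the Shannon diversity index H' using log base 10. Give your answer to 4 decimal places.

Total N = 117+14+1+4 = 136, so the proportions are 0.860294, 0.102941, 0.007353, 0.029412 (working shown to 6 dp, full precision carried).
Each pᵢ log₁₀ pᵢ term: 0.860294×(-0.065353)=-0.056223, 0.102941×(-0.987411)=-0.101645, 0.007353×(-2.133539)=-0.015688, 0.029412×(-1.531479)=-0.045043.
Sum = -0.218599, so H' = 0.2186.

0.2186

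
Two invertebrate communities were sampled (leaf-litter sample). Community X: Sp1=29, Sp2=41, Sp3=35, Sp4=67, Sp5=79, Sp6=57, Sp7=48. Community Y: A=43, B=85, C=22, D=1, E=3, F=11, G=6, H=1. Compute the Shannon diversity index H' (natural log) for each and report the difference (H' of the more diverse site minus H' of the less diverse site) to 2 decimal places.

0.51

Community X: N=356, proportions 0.0815, 0.1152, 0.0983, 0.1882, 0.2219, 0.1601, 0.1348, giving H' = 1.8931 (working shown to 4 dp, full precision carried).
Community Y: N=172, proportions 0.25, 0.4942, 0.1279, 0.0058, 0.0174, 0.064, 0.0349, 0.0058, giving H' = 1.3813.
Difference = |1.8931 − 1.3813| = 0.5118, i.e. 0.51 to 2 decimal places.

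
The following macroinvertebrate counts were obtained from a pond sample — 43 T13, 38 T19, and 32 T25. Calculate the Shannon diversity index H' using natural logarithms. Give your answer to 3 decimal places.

1.091

Total N = 43+38+32 = 113, so the proportions are 0.38053, 0.33628, 0.28319 (working shown to 5 dp, full precision carried).
Each pᵢ ln pᵢ term: 0.38053×(-0.96619)=-0.36766, 0.33628×(-1.08980)=-0.36648, 0.28319×(-1.26165)=-0.35728.
Sum = -1.09143, so H' = 1.091.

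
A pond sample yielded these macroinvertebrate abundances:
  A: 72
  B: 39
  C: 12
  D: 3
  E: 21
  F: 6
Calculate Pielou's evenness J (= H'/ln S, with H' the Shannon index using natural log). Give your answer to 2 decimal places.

Total N = 72+39+12+3+21+6 = 153, so the proportions are 0.4706, 0.2549, 0.0784, 0.0196, 0.1373, 0.0392 (working shown to 4 dp, full precision carried).
H' = −Σ pᵢ ln pᵢ = −((-0.3547) + (-0.3484) + (-0.1996) + (-0.0771) + (-0.2726) + (-0.1270)) = 1.3795.
With S = 6 species, ln S = 1.7918, so J = 1.3795/1.7918 = 0.7699, i.e. 0.77 to 2 decimal places.

0.77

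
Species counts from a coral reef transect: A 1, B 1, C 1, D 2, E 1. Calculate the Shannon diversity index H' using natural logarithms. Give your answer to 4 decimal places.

Total N = 1+1+1+2+1 = 6, so the proportions are 0.166667, 0.166667, 0.166667, 0.333333, 0.166667 (working shown to 6 dp, full precision carried).
Each pᵢ ln pᵢ term: 0.166667×(-1.791759)=-0.298627, 0.166667×(-1.791759)=-0.298627, 0.166667×(-1.791759)=-0.298627, 0.333333×(-1.098612)=-0.366204, 0.166667×(-1.791759)=-0.298627.
Sum = -1.560710, so H' = 1.5607.

1.5607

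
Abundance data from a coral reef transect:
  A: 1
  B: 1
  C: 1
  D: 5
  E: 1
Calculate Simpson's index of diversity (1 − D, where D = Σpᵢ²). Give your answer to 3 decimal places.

Total N = 1+1+1+5+1 = 9, so the proportions are 0.11111, 0.11111, 0.11111, 0.55556, 0.11111 (working shown to 5 dp, full precision carried).
D = 0.11111² + 0.11111² + 0.11111² + 0.55556² + 0.11111² = 0.01235 + 0.01235 + 0.01235 + 0.30864 + 0.01235 = 0.35802.
So 1 − D = 0.64198, i.e. 0.642 to 3 decimal places.

0.642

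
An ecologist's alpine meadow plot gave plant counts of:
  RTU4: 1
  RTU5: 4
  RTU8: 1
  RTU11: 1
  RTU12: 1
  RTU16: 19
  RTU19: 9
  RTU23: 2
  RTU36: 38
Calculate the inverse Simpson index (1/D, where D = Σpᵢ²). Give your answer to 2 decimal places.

Total N = 1+4+1+1+1+19+9+2+38 = 76, so the proportions are 0.01316, 0.05263, 0.01316, 0.01316, 0.01316, 0.25, 0.11842, 0.02632, 0.5 (working shown to 5 dp, full precision carried).
D = 0.01316² + 0.05263² + 0.01316² + 0.01316² + 0.01316² + 0.25² + 0.11842² + 0.02632² + 0.5² = 0.00017 + 0.00277 + 0.00017 + 0.00017 + 0.00017 + 0.06250 + 0.01402 + 0.00069 + 0.25000 = 0.33068.
So 1/D = 3.0241, i.e. 3.02 to 2 decimal places.

3.02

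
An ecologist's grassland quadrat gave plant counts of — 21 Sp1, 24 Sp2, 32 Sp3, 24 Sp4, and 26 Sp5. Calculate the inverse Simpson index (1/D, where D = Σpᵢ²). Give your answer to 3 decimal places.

Total N = 21+24+32+24+26 = 127, so the proportions are 0.1653543, 0.1889764, 0.2519685, 0.1889764, 0.2047244 (working shown to 7 dp, full precision carried).
D = 0.1653543² + 0.1889764² + 0.2519685² + 0.1889764² + 0.2047244² = 0.0273421 + 0.0357121 + 0.0634881 + 0.0357121 + 0.0419121 = 0.2041664.
So 1/D = 4.89797, i.e. 4.898 to 3 decimal places.

4.898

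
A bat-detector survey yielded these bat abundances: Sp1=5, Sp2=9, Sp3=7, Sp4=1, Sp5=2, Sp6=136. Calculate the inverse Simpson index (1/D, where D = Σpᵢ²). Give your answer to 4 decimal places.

1.3722

Total N = 5+9+7+1+2+136 = 160, so the proportions are 0.03125, 0.05625, 0.04375, 0.00625, 0.0125, 0.85 (working shown to 7 dp, full precision carried).
D = 0.03125² + 0.05625² + 0.04375² + 0.00625² + 0.0125² + 0.85² = 0.0009766 + 0.0031641 + 0.0019141 + 0.0000391 + 0.0001563 + 0.7225000 = 0.7287500.
So 1/D = 1.372213, i.e. 1.3722 to 4 decimal places.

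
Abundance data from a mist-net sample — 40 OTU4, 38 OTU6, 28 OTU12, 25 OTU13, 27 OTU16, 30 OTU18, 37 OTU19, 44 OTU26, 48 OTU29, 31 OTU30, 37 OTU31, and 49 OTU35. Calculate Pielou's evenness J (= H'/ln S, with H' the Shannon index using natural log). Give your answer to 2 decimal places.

0.99

Total N = 40+38+28+25+27+30+37+44+48+31+37+49 = 434, so the proportions are 0.0922, 0.0876, 0.0645, 0.0576, 0.0622, 0.0691, 0.0853, 0.1014, 0.1106, 0.0714, 0.0853, 0.1129 (working shown to 4 dp, full precision carried).
H' = −Σ pᵢ ln pᵢ = −((-0.2197) + (-0.2132) + (-0.1768) + (-0.1644) + (-0.1728) + (-0.1847) + (-0.2099) + (-0.2320) + (-0.2435) + (-0.1885) + (-0.2099) + (-0.2463)) = 2.4618.
With S = 12 species, ln S = 2.4849, so J = 2.4618/2.4849 = 0.9907, i.e. 0.99 to 2 decimal places.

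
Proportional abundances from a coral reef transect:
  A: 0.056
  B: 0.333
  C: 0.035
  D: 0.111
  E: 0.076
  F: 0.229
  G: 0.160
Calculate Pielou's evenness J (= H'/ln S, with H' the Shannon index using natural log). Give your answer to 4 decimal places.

0.8816

H' = −Σ pᵢ ln pᵢ = −((-0.161415) + (-0.366171) + (-0.117334) + (-0.244003) + (-0.195854) + (-0.337554) + (-0.293213)) = 1.715543 (working shown to 6 dp, full precision carried).
With S = 7 species, ln S = 1.945910, so J = 1.715543/1.945910 = 0.881615, i.e. 0.8816 to 4 decimal places.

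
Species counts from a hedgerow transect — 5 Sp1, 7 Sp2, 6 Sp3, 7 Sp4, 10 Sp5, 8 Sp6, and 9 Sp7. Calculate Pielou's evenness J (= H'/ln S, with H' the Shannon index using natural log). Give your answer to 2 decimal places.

0.99

Total N = 5+7+6+7+10+8+9 = 52, so the proportions are 0.0962, 0.1346, 0.1154, 0.1346, 0.1923, 0.1538, 0.1731 (working shown to 4 dp, full precision carried).
H' = −Σ pᵢ ln pᵢ = −((-0.2252) + (-0.2699) + (-0.2492) + (-0.2699) + (-0.3170) + (-0.2880) + (-0.3036)) = 1.9228.
With S = 7 species, ln S = 1.9459, so J = 1.9228/1.9459 = 0.9881, i.e. 0.99 to 2 decimal places.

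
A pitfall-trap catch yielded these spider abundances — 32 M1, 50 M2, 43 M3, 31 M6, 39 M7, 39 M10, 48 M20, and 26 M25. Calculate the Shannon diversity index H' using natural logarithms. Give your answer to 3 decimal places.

Total N = 32+50+43+31+39+39+48+26 = 308, so the proportions are 0.1039, 0.16234, 0.13961, 0.10065, 0.12662, 0.12662, 0.15584, 0.08442 (working shown to 5 dp, full precision carried).
Each pᵢ ln pᵢ term: 0.1039×(-2.26436)=-0.23526, 0.16234×(-1.81808)=-0.29514, 0.13961×(-1.96890)=-0.27488, 0.10065×(-2.29611)=-0.23110, 0.12662×(-2.06654)=-0.26167, 0.12662×(-2.06654)=-0.26167, 0.15584×(-1.85890)=-0.28970, 0.08442×(-2.47200)=-0.20868.
Sum = -2.05810, so H' = 2.058.

2.058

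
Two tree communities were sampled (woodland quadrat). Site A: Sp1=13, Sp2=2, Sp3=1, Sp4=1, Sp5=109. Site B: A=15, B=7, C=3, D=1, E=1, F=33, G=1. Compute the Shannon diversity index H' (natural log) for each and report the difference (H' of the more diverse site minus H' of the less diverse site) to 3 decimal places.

Site A: N=126, proportions 0.1031746, 0.015873, 0.0079365, 0.0079365, 0.8650794, giving H' = 0.5022537 (working shown to 7 dp, full precision carried).
Site B: N=61, proportions 0.2459016, 0.1147541, 0.0491803, 0.0163934, 0.0163934, 0.5409836, 0.0163934, giving H' = 1.2760753.
Difference = |0.5022537 − 1.2760753| = 0.7738216, i.e. 0.774 to 3 decimal places.

0.774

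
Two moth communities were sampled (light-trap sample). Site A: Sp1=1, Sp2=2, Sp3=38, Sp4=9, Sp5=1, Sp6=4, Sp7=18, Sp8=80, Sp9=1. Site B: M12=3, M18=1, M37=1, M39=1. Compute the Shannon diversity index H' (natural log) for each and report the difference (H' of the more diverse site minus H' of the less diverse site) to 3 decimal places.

Site A: N=154, proportions 0.00649, 0.01299, 0.24675, 0.05844, 0.00649, 0.02597, 0.11688, 0.51948, 0.00649, giving H' = 1.35173 (working shown to 5 dp, full precision carried).
Site B: N=6, proportions 0.5, 0.16667, 0.16667, 0.16667, giving H' = 1.24245.
Difference = |1.35173 − 1.24245| = 0.10928, i.e. 0.109 to 3 decimal places.

0.109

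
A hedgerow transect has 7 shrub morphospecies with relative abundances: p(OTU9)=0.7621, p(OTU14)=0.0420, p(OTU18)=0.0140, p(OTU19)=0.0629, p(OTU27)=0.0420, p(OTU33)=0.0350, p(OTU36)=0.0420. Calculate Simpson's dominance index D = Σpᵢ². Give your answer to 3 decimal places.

0.591

D = 0.7621² + 0.042² + 0.014² + 0.0629² + 0.042² + 0.035² + 0.042² = 0.58080 + 0.00176 + 0.00020 + 0.00396 + 0.00176 + 0.00123 + 0.00176 = 0.59147 (working shown to 5 dp, full precision carried).
To 3 decimal places, D = 0.591.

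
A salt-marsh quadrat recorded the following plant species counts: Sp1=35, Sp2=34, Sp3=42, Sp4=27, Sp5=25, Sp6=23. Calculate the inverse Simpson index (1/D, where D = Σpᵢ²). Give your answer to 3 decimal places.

5.739

Total N = 35+34+42+27+25+23 = 186, so the proportions are 0.188172, 0.1827957, 0.2258065, 0.1451613, 0.1344086, 0.1236559 (working shown to 7 dp, full precision carried).
D = 0.188172² + 0.1827957² + 0.2258065² + 0.1451613² + 0.1344086² + 0.1236559² = 0.0354087 + 0.0334143 + 0.0509886 + 0.0210718 + 0.0180657 + 0.0152908 = 0.1742398.
So 1/D = 5.73922, i.e. 5.739 to 3 decimal places.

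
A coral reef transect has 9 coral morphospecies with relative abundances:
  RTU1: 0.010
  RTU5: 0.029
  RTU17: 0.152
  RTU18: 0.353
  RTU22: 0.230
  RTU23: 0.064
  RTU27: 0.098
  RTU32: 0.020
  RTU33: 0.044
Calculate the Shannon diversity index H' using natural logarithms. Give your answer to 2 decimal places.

1.76

Each pᵢ ln pᵢ term (working shown to 4 dp, full precision carried): 0.01×(-4.6052)=-0.0461, 0.029×(-3.5405)=-0.1027, 0.152×(-1.8839)=-0.2863, 0.353×(-1.0413)=-0.3676, 0.23×(-1.4697)=-0.3380, 0.064×(-2.7489)=-0.1759, 0.098×(-2.3228)=-0.2276, 0.02×(-3.9120)=-0.0782, 0.044×(-3.1236)=-0.1374.
Sum = -1.7599, so H' = 1.76.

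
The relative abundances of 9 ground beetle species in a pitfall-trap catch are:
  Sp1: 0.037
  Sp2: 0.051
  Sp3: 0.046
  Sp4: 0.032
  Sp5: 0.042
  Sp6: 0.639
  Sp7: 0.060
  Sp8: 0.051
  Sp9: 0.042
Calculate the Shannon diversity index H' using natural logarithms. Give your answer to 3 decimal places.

1.399

Each pᵢ ln pᵢ term (working shown to 5 dp, full precision carried): 0.037×(-3.29684)=-0.12198, 0.051×(-2.97593)=-0.15177, 0.046×(-3.07911)=-0.14164, 0.032×(-3.44202)=-0.11014, 0.042×(-3.17009)=-0.13314, 0.639×(-0.44785)=-0.28618, 0.06×(-2.81341)=-0.16880, 0.051×(-2.97593)=-0.15177, 0.042×(-3.17009)=-0.13314.
Sum = -1.39858, so H' = 1.399.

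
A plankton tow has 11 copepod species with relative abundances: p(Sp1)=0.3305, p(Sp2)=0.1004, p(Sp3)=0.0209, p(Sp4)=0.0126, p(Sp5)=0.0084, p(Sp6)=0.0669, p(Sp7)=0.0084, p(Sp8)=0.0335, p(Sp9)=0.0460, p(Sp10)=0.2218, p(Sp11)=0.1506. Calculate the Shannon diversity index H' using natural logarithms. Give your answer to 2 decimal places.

Each pᵢ ln pᵢ term (working shown to 4 dp, full precision carried): 0.3305×(-1.1071)=-0.3659, 0.1004×(-2.2986)=-0.2308, 0.0209×(-3.8680)=-0.0808, 0.0126×(-4.3741)=-0.0551, 0.0084×(-4.7795)=-0.0401, 0.0669×(-2.7046)=-0.1809, 0.0084×(-4.7795)=-0.0401, 0.0335×(-3.3962)=-0.1138, 0.046×(-3.0791)=-0.1416, 0.2218×(-1.5060)=-0.3340, 0.1506×(-1.8931)=-0.2851.
Sum = -1.8684, so H' = 1.87.

1.87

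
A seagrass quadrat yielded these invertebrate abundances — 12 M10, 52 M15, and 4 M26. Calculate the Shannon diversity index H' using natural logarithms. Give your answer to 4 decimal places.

Total N = 12+52+4 = 68, so the proportions are 0.176471, 0.764706, 0.058824 (working shown to 6 dp, full precision carried).
Each pᵢ ln pᵢ term: 0.176471×(-1.734601)=-0.306106, 0.764706×(-0.268264)=-0.205143, 0.058824×(-2.833213)=-0.166660.
Sum = -0.677909, so H' = 0.6779.

0.6779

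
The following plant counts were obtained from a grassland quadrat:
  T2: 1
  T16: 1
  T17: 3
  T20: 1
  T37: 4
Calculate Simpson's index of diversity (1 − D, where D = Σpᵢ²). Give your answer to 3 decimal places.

0.720

Total N = 1+1+3+1+4 = 10, so the proportions are 0.1, 0.1, 0.3, 0.1, 0.4 (working shown to 5 dp, full precision carried).
D = 0.1² + 0.1² + 0.3² + 0.1² + 0.4² = 0.01000 + 0.01000 + 0.09000 + 0.01000 + 0.16000 = 0.28000.
So 1 − D = 0.72000, i.e. 0.720 to 3 decimal places.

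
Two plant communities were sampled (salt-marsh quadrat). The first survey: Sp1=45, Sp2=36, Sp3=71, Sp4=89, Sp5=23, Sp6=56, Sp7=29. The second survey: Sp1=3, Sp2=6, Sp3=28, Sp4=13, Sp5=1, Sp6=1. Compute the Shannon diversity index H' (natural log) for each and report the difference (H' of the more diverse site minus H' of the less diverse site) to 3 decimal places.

The first survey: N=349, proportions 0.12894, 0.10315, 0.20344, 0.25501, 0.0659, 0.16046, 0.08309, giving H' = 1.85039 (working shown to 5 dp, full precision carried).
The second survey: N=52, proportions 0.05769, 0.11538, 0.53846, 0.25, 0.01923, 0.01923, giving H' = 1.24562.
Difference = |1.85039 − 1.24562| = 0.60477, i.e. 0.605 to 3 decimal places.

0.605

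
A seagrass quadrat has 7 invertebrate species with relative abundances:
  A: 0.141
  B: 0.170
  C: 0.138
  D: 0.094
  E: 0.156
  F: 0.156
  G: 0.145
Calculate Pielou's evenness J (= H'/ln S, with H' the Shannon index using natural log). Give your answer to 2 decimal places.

H' = −Σ pᵢ ln pᵢ = −((-0.2762) + (-0.3012) + (-0.2733) + (-0.2223) + (-0.2898) + (-0.2898) + (-0.2800)) = 1.9327 (working shown to 4 dp, full precision carried).
With S = 7 species, ln S = 1.9459, so J = 1.9327/1.9459 = 0.9932, i.e. 0.99 to 2 decimal places.

0.99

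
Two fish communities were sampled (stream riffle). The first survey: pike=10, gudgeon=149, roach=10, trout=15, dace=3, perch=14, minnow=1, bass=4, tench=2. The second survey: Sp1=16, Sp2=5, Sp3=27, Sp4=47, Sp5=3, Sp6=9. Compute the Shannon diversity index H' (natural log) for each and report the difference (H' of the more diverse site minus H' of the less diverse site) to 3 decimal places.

The first survey: N=208, proportions 0.04808, 0.71635, 0.04808, 0.07212, 0.01442, 0.06731, 0.00481, 0.01923, 0.00962, giving H' = 1.10949 (working shown to 5 dp, full precision carried).
The second survey: N=107, proportions 0.14953, 0.04673, 0.25234, 0.43925, 0.02804, 0.08411, giving H' = 1.44457.
Difference = |1.10949 − 1.44457| = 0.33508, i.e. 0.335 to 3 decimal places.

0.335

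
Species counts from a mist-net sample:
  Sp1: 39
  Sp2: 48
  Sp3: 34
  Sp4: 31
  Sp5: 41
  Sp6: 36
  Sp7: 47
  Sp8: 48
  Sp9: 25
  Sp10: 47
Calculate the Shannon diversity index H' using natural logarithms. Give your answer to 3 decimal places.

2.283

Total N = 39+48+34+31+41+36+47+48+25+47 = 396, so the proportions are 0.09848, 0.12121, 0.08586, 0.07828, 0.10354, 0.09091, 0.11869, 0.12121, 0.06313, 0.11869 (working shown to 5 dp, full precision carried).
Each pᵢ ln pᵢ term: 0.09848×(-2.31785)=-0.22827, 0.12121×(-2.11021)=-0.25578, 0.08586×(-2.45505)=-0.21079, 0.07828×(-2.54743)=-0.19942, 0.10354×(-2.26784)=-0.23480, 0.09091×(-2.39790)=-0.21799, 0.11869×(-2.13127)=-0.25295, 0.12121×(-2.11021)=-0.25578, 0.06313×(-2.76254)=-0.17440, 0.11869×(-2.13127)=-0.25295.
Sum = -2.28315, so H' = 2.283.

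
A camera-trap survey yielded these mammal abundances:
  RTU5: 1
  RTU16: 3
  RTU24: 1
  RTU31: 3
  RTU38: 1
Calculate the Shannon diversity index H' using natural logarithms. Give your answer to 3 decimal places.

1.465

Total N = 1+3+1+3+1 = 9, so the proportions are 0.11111, 0.33333, 0.11111, 0.33333, 0.11111 (working shown to 5 dp, full precision carried).
Each pᵢ ln pᵢ term: 0.11111×(-2.19722)=-0.24414, 0.33333×(-1.09861)=-0.36620, 0.11111×(-2.19722)=-0.24414, 0.33333×(-1.09861)=-0.36620, 0.11111×(-2.19722)=-0.24414.
Sum = -1.46482, so H' = 1.465.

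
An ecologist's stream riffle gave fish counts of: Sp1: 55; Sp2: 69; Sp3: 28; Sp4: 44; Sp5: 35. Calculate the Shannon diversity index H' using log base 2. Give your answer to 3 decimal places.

2.251

Total N = 55+69+28+44+35 = 231, so the proportions are 0.2381, 0.2987, 0.12121, 0.19048, 0.15152 (working shown to 5 dp, full precision carried).
Each pᵢ log₂ pᵢ term: 0.2381×(-2.07039)=-0.49295, 0.2987×(-1.74322)=-0.52070, 0.12121×(-3.04439)=-0.36902, 0.19048×(-2.39232)=-0.45568, 0.15152×(-2.72247)=-0.41249.
Sum = -2.25085, so H' = 2.251.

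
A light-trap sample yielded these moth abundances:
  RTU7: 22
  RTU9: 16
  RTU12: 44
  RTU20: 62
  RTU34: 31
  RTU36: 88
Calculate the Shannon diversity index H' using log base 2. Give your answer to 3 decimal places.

2.360

Total N = 22+16+44+62+31+88 = 263, so the proportions are 0.08365, 0.06084, 0.1673, 0.23574, 0.11787, 0.3346 (working shown to 5 dp, full precision carried).
Each pᵢ log₂ pᵢ term: 0.08365×(-3.57949)=-0.29942, 0.06084×(-4.03892)=-0.24571, 0.1673×(-2.57949)=-0.43155, 0.23574×(-2.08472)=-0.49146, 0.11787×(-3.08472)=-0.36360, 0.3346×(-1.57949)=-0.52850.
Sum = -2.36024, so H' = 2.360.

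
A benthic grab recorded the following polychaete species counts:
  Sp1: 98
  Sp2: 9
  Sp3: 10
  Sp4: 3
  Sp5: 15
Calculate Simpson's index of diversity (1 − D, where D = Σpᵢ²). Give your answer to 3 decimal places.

Total N = 98+9+10+3+15 = 135, so the proportions are 0.72593, 0.06667, 0.07407, 0.02222, 0.11111 (working shown to 5 dp, full precision carried).
D = 0.72593² + 0.06667² + 0.07407² + 0.02222² + 0.11111² = 0.52697 + 0.00444 + 0.00549 + 0.00049 + 0.01235 = 0.54974.
So 1 − D = 0.45026, i.e. 0.450 to 3 decimal places.

0.450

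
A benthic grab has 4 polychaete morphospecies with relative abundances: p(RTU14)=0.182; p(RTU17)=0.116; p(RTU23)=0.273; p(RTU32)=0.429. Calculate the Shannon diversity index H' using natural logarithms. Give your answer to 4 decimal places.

Each pᵢ ln pᵢ term (working shown to 6 dp, full precision carried): 0.182×(-1.703749)=-0.310082, 0.116×(-2.154165)=-0.249883, 0.273×(-1.298283)=-0.354431, 0.429×(-0.846298)=-0.363062.
Sum = -1.277459, so H' = 1.2775.

1.2775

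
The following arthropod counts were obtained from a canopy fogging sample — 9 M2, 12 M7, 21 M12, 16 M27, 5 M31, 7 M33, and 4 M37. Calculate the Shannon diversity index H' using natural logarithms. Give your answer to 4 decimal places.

Total N = 9+12+21+16+5+7+4 = 74, so the proportions are 0.121622, 0.162162, 0.283784, 0.216216, 0.067568, 0.094595, 0.054054 (working shown to 6 dp, full precision carried).
Each pᵢ ln pᵢ term: 0.121622×(-2.106841)=-0.256237, 0.162162×(-1.819158)=-0.294999, 0.283784×(-1.259543)=-0.357438, 0.216216×(-1.531476)=-0.331130, 0.067568×(-2.694627)=-0.182069, 0.094595×(-2.358155)=-0.223069, 0.054054×(-2.917771)=-0.157717.
Sum = -1.802659, so H' = 1.8027.

1.8027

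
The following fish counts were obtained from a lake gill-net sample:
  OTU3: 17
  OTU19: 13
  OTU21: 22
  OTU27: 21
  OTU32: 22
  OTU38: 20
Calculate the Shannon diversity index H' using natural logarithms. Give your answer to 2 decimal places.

Total N = 17+13+22+21+22+20 = 115, so the proportions are 0.1478, 0.113, 0.1913, 0.1826, 0.1913, 0.1739 (working shown to 4 dp, full precision carried).
Each pᵢ ln pᵢ term: 0.1478×(-1.9117)=-0.2826, 0.113×(-2.1800)=-0.2464, 0.1913×(-1.6539)=-0.3164, 0.1826×(-1.7004)=-0.3105, 0.1913×(-1.6539)=-0.3164, 0.1739×(-1.7492)=-0.3042.
Sum = -1.7765, so H' = 1.78.

1.78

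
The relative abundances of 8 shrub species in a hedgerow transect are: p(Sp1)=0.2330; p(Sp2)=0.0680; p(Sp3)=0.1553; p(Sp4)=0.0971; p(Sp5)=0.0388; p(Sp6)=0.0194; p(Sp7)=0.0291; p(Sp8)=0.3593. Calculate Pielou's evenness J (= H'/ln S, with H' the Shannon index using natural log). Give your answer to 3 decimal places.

0.823

H' = −Σ pᵢ ln pᵢ = −((-0.33942) + (-0.18280) + (-0.28923) + (-0.22644) + (-0.12607) + (-0.07648) + (-0.10293) + (-0.36778)) = 1.71115 (working shown to 5 dp, full precision carried).
With S = 8 species, ln S = 2.07944, so J = 1.71115/2.07944 = 0.82289, i.e. 0.823 to 3 decimal places.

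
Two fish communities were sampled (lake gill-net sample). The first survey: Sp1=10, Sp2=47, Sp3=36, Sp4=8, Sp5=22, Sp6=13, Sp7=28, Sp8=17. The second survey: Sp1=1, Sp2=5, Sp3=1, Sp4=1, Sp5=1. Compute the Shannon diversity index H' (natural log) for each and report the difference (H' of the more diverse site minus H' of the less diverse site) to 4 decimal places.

The first survey: N=181, proportions 0.055249, 0.259669, 0.198895, 0.044199, 0.121547, 0.071823, 0.154696, 0.093923, giving H' = 1.925355 (working shown to 6 dp, full precision carried).
The second survey: N=9, proportions 0.111111, 0.555556, 0.111111, 0.111111, 0.111111, giving H' = 1.303092.
Difference = |1.925355 − 1.303092| = 0.622263, i.e. 0.6223 to 4 decimal places.

0.6223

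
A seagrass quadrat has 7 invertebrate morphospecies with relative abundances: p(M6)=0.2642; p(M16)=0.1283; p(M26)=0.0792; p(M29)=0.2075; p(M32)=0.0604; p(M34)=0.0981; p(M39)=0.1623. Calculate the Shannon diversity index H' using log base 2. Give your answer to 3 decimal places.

Each pᵢ log₂ pᵢ term (working shown to 5 dp, full precision carried): 0.2642×(-1.92030)=-0.50734, 0.1283×(-2.96241)=-0.38008, 0.0792×(-3.65836)=-0.28974, 0.2075×(-2.26882)=-0.47078, 0.0604×(-4.04931)=-0.24458, 0.0981×(-3.34960)=-0.32860, 0.1623×(-2.62327)=-0.42576.
Sum = -2.64687, so H' = 2.647.

2.647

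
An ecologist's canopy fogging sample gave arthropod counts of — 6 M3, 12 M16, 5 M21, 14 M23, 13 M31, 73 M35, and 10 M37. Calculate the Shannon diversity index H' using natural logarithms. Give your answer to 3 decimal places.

Total N = 6+12+5+14+13+73+10 = 133, so the proportions are 0.04511, 0.09023, 0.03759, 0.10526, 0.09774, 0.54887, 0.07519 (working shown to 5 dp, full precision carried).
Each pᵢ ln pᵢ term: 0.04511×(-3.09859)=-0.13979, 0.09023×(-2.40544)=-0.21703, 0.03759×(-3.28091)=-0.12334, 0.10526×(-2.25129)=-0.23698, 0.09774×(-2.32540)=-0.22729, 0.54887×(-0.59989)=-0.32926, 0.07519×(-2.58776)=-0.19457.
Sum = -1.46827, so H' = 1.468.

1.468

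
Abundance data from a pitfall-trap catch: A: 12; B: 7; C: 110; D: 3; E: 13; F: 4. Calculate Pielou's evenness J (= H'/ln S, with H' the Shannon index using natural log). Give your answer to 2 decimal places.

Total N = 12+7+110+3+13+4 = 149, so the proportions are 0.0805, 0.047, 0.7383, 0.0201, 0.0872, 0.0268 (working shown to 4 dp, full precision carried).
H' = −Σ pᵢ ln pᵢ = −((-0.2029) + (-0.1437) + (-0.2240) + (-0.0786) + (-0.2128) + (-0.0971)) = 0.9591.
With S = 6 species, ln S = 1.7918, so J = 0.9591/1.7918 = 0.5353, i.e. 0.54 to 2 decimal places.

0.54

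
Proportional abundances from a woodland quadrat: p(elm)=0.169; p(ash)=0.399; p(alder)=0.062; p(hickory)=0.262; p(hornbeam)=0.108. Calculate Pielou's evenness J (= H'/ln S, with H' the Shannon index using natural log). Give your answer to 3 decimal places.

H' = −Σ pᵢ ln pᵢ = −((-0.30046) + (-0.36660) + (-0.17240) + (-0.35093) + (-0.24037)) = 1.43075 (working shown to 5 dp, full precision carried).
With S = 5 species, ln S = 1.60944, so J = 1.43075/1.60944 = 0.88897, i.e. 0.889 to 3 decimal places.

0.889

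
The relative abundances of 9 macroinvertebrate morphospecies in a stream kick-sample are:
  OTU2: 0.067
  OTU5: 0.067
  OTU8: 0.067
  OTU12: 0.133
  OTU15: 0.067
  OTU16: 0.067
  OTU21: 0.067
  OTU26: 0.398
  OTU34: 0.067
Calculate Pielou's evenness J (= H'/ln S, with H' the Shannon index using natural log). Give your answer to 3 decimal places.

0.866

H' = −Σ pᵢ ln pᵢ = −((-0.18111) + (-0.18111) + (-0.18111) + (-0.26832) + (-0.18111) + (-0.18111) + (-0.18111) + (-0.36668) + (-0.18111)) = 1.90273 (working shown to 5 dp, full precision carried).
With S = 9 species, ln S = 2.19722, so J = 1.90273/2.19722 = 0.86597, i.e. 0.866 to 3 decimal places.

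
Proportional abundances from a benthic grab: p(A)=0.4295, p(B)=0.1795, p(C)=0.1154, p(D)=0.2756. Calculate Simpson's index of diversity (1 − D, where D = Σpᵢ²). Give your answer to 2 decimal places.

0.69

D = 0.4295² + 0.1795² + 0.1154² + 0.2756² = 0.1845 + 0.0322 + 0.0133 + 0.0760 = 0.3060 (working shown to 4 dp, full precision carried).
So 1 − D = 0.6940, i.e. 0.69 to 2 decimal places.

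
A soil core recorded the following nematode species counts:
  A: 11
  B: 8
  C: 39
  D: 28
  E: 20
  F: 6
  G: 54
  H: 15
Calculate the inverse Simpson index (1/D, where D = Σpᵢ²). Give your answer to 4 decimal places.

Total N = 11+8+39+28+20+6+54+15 = 181, so the proportions are 0.06077348, 0.0441989, 0.21546961, 0.15469613, 0.11049724, 0.03314917, 0.29834254, 0.08287293 (working shown to 8 dp, full precision carried).
D = 0.06077348² + 0.0441989² + 0.21546961² + 0.15469613² + 0.11049724² + 0.03314917² + 0.29834254² + 0.08287293² = 0.00369342 + 0.00195354 + 0.04642715 + 0.02393089 + 0.01220964 + 0.00109887 + 0.08900827 + 0.00686792 = 0.18518971.
So 1/D = 5.399868, i.e. 5.3999 to 4 decimal places.

5.3999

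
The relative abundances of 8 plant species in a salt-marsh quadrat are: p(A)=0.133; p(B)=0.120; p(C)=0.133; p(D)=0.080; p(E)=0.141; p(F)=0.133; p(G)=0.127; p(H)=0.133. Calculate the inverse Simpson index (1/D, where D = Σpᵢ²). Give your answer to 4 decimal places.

7.8391

D = 0.133² + 0.12² + 0.133² + 0.08² + 0.141² + 0.133² + 0.127² + 0.133² = 0.01768900 + 0.01440000 + 0.01768900 + 0.00640000 + 0.01988100 + 0.01768900 + 0.01612900 + 0.01768900 = 0.12756600 (working shown to 8 dp, full precision carried).
So 1/D = 7.839079, i.e. 7.8391 to 4 decimal places.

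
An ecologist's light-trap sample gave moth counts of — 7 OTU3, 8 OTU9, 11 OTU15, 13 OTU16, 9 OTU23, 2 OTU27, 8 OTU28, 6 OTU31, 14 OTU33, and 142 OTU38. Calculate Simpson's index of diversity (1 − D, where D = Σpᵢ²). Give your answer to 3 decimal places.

Total N = 7+8+11+13+9+2+8+6+14+142 = 220, so the proportions are 0.03182, 0.03636, 0.05, 0.05909, 0.04091, 0.00909, 0.03636, 0.02727, 0.06364, 0.64545 (working shown to 5 dp, full precision carried).
D = 0.03182² + 0.03636² + 0.05² + 0.05909² + 0.04091² + 0.00909² + 0.03636² + 0.02727² + 0.06364² + 0.64545² = 0.00101 + 0.00132 + 0.00250 + 0.00349 + 0.00167 + 0.00008 + 0.00132 + 0.00074 + 0.00405 + 0.41661 = 0.43281.
So 1 − D = 0.56719, i.e. 0.567 to 3 decimal places.

0.567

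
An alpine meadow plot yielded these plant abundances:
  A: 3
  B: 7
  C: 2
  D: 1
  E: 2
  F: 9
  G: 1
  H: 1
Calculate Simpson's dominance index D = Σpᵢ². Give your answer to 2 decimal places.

Total N = 3+7+2+1+2+9+1+1 = 26, so the proportions are 0.1154, 0.2692, 0.0769, 0.0385, 0.0769, 0.3462, 0.0385, 0.0385 (working shown to 4 dp, full precision carried).
D = 0.1154² + 0.2692² + 0.0769² + 0.0385² + 0.0769² + 0.3462² + 0.0385² + 0.0385² = 0.0133 + 0.0725 + 0.0059 + 0.0015 + 0.0059 + 0.1198 + 0.0015 + 0.0015 = 0.2219.
To 2 decimal places, D = 0.22.

0.22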